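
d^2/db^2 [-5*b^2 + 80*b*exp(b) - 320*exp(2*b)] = 80*b*exp(b) - 1280*exp(2*b) + 160*exp(b) - 10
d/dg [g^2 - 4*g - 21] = 2*g - 4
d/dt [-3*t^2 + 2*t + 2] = 2 - 6*t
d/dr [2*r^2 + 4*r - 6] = 4*r + 4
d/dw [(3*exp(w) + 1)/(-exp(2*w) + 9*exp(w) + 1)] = (3*exp(2*w) + 2*exp(w) - 6)*exp(w)/(exp(4*w) - 18*exp(3*w) + 79*exp(2*w) + 18*exp(w) + 1)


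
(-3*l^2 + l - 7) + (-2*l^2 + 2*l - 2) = -5*l^2 + 3*l - 9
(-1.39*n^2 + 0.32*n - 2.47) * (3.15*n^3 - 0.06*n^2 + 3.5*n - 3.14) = -4.3785*n^5 + 1.0914*n^4 - 12.6647*n^3 + 5.6328*n^2 - 9.6498*n + 7.7558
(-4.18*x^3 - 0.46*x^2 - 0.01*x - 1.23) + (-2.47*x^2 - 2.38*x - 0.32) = -4.18*x^3 - 2.93*x^2 - 2.39*x - 1.55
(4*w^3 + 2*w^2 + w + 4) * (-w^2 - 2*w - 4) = -4*w^5 - 10*w^4 - 21*w^3 - 14*w^2 - 12*w - 16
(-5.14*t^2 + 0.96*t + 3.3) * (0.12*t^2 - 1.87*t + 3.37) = -0.6168*t^4 + 9.727*t^3 - 18.721*t^2 - 2.9358*t + 11.121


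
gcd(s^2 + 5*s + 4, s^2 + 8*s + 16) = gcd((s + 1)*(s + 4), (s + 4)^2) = s + 4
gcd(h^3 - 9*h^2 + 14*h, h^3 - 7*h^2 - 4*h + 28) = h^2 - 9*h + 14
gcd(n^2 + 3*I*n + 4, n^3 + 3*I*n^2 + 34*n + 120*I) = n + 4*I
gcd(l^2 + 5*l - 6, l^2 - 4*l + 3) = l - 1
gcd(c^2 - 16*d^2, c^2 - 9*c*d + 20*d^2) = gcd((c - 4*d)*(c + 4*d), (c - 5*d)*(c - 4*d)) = c - 4*d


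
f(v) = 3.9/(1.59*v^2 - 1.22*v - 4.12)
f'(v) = 3.9*(1.22 - 3.18*v)/(1.59*v^2 - 1.22*v - 4.12)^2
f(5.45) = 0.11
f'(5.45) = -0.05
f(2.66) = 1.00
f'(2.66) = -1.87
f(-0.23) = -1.04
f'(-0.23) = 0.54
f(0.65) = -0.92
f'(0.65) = -0.18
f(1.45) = -1.53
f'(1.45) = -2.04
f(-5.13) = 0.09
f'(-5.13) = 0.04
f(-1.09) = -4.33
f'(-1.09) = 22.51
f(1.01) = -1.05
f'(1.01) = -0.56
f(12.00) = 0.02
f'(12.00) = -0.00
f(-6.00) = 0.06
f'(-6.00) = 0.02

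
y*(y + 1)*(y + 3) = y^3 + 4*y^2 + 3*y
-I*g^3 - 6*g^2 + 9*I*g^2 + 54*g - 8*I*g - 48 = (g - 8)*(g - 6*I)*(-I*g + I)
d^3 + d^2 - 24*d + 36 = (d - 3)*(d - 2)*(d + 6)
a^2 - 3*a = a*(a - 3)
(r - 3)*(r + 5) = r^2 + 2*r - 15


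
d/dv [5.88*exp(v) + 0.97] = 5.88*exp(v)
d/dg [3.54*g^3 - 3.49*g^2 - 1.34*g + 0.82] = 10.62*g^2 - 6.98*g - 1.34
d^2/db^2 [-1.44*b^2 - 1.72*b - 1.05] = -2.88000000000000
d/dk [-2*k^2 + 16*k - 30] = 16 - 4*k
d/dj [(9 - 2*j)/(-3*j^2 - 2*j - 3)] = 6*(-j^2 + 9*j + 4)/(9*j^4 + 12*j^3 + 22*j^2 + 12*j + 9)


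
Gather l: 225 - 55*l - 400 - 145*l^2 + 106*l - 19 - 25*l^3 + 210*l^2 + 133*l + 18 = -25*l^3 + 65*l^2 + 184*l - 176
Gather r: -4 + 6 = 2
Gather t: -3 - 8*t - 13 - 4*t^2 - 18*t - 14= -4*t^2 - 26*t - 30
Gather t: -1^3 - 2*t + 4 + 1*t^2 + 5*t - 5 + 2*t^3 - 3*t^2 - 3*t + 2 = 2*t^3 - 2*t^2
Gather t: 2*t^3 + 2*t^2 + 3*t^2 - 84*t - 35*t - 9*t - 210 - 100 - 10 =2*t^3 + 5*t^2 - 128*t - 320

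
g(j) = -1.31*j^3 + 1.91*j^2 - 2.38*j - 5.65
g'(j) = -3.93*j^2 + 3.82*j - 2.38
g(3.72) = -55.51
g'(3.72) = -42.55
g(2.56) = -21.20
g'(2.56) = -18.36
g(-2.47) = 31.62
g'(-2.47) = -35.79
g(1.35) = -8.61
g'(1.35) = -4.39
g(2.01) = -13.36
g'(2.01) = -10.58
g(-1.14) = 1.49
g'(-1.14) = -11.84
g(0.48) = -6.50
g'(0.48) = -1.45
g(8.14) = -605.02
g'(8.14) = -231.69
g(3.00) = -30.97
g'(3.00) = -26.29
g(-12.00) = 2561.63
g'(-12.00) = -614.14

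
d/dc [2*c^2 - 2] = 4*c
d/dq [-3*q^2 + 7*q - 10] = 7 - 6*q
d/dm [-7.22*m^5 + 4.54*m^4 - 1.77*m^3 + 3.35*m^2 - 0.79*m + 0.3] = -36.1*m^4 + 18.16*m^3 - 5.31*m^2 + 6.7*m - 0.79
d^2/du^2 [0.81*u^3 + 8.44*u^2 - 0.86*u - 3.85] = 4.86*u + 16.88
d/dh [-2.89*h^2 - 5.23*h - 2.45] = -5.78*h - 5.23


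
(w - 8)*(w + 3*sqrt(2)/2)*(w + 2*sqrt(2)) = w^3 - 8*w^2 + 7*sqrt(2)*w^2/2 - 28*sqrt(2)*w + 6*w - 48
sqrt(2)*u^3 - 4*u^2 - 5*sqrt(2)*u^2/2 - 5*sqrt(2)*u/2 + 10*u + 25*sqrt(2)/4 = (u - 5/2)*(u - 5*sqrt(2)/2)*(sqrt(2)*u + 1)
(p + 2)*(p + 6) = p^2 + 8*p + 12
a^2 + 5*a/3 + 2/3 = (a + 2/3)*(a + 1)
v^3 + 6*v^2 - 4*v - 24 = (v - 2)*(v + 2)*(v + 6)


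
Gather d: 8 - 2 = 6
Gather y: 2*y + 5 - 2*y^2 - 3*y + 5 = -2*y^2 - y + 10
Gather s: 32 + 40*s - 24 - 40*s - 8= 0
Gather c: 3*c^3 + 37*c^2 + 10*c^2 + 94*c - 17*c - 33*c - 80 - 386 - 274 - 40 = 3*c^3 + 47*c^2 + 44*c - 780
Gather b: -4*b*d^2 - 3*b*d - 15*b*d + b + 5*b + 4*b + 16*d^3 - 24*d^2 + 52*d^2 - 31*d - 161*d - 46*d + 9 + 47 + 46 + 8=b*(-4*d^2 - 18*d + 10) + 16*d^3 + 28*d^2 - 238*d + 110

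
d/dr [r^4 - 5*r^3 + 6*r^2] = r*(4*r^2 - 15*r + 12)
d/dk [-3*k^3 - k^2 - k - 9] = -9*k^2 - 2*k - 1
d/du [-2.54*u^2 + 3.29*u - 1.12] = 3.29 - 5.08*u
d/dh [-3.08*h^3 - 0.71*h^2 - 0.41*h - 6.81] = -9.24*h^2 - 1.42*h - 0.41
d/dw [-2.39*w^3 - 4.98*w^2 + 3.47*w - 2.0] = -7.17*w^2 - 9.96*w + 3.47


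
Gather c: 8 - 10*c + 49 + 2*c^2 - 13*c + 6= 2*c^2 - 23*c + 63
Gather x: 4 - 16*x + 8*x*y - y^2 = x*(8*y - 16) - y^2 + 4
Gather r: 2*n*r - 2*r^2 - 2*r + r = -2*r^2 + r*(2*n - 1)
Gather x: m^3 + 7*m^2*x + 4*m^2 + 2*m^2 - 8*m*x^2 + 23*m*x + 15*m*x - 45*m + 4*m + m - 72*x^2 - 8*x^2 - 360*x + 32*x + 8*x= m^3 + 6*m^2 - 40*m + x^2*(-8*m - 80) + x*(7*m^2 + 38*m - 320)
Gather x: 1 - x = 1 - x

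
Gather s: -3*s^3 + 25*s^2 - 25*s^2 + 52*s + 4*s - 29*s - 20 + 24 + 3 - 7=-3*s^3 + 27*s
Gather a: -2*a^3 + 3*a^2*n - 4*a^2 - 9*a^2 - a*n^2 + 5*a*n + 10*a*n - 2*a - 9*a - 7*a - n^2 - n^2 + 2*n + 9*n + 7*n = -2*a^3 + a^2*(3*n - 13) + a*(-n^2 + 15*n - 18) - 2*n^2 + 18*n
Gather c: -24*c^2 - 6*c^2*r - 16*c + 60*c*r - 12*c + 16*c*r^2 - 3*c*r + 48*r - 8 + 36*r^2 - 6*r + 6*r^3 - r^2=c^2*(-6*r - 24) + c*(16*r^2 + 57*r - 28) + 6*r^3 + 35*r^2 + 42*r - 8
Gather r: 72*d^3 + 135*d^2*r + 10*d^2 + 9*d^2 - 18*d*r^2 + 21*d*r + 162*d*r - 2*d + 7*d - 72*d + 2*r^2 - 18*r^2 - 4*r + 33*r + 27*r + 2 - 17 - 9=72*d^3 + 19*d^2 - 67*d + r^2*(-18*d - 16) + r*(135*d^2 + 183*d + 56) - 24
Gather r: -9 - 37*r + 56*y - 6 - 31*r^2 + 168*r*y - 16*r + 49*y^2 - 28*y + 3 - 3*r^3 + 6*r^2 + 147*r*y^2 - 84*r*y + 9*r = -3*r^3 - 25*r^2 + r*(147*y^2 + 84*y - 44) + 49*y^2 + 28*y - 12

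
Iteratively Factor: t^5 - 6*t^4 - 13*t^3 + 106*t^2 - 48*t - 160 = (t - 5)*(t^4 - t^3 - 18*t^2 + 16*t + 32) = (t - 5)*(t - 4)*(t^3 + 3*t^2 - 6*t - 8) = (t - 5)*(t - 4)*(t + 4)*(t^2 - t - 2) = (t - 5)*(t - 4)*(t + 1)*(t + 4)*(t - 2)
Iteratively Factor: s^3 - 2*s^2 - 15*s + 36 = (s - 3)*(s^2 + s - 12) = (s - 3)*(s + 4)*(s - 3)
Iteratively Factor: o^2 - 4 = (o + 2)*(o - 2)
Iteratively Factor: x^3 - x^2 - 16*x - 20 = (x - 5)*(x^2 + 4*x + 4) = (x - 5)*(x + 2)*(x + 2)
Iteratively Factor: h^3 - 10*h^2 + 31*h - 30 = (h - 5)*(h^2 - 5*h + 6) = (h - 5)*(h - 3)*(h - 2)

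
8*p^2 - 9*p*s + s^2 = (-8*p + s)*(-p + s)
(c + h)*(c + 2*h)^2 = c^3 + 5*c^2*h + 8*c*h^2 + 4*h^3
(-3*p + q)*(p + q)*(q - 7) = -3*p^2*q + 21*p^2 - 2*p*q^2 + 14*p*q + q^3 - 7*q^2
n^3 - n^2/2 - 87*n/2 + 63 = (n - 6)*(n - 3/2)*(n + 7)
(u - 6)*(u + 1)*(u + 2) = u^3 - 3*u^2 - 16*u - 12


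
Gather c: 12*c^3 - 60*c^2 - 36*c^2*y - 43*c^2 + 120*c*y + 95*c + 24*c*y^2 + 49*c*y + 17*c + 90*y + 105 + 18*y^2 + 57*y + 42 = 12*c^3 + c^2*(-36*y - 103) + c*(24*y^2 + 169*y + 112) + 18*y^2 + 147*y + 147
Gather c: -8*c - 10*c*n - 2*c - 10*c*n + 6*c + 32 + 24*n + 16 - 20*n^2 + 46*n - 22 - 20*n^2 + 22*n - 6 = c*(-20*n - 4) - 40*n^2 + 92*n + 20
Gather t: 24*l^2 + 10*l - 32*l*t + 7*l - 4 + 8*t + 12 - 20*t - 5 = 24*l^2 + 17*l + t*(-32*l - 12) + 3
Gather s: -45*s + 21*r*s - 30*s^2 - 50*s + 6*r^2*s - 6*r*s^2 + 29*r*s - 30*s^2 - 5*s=s^2*(-6*r - 60) + s*(6*r^2 + 50*r - 100)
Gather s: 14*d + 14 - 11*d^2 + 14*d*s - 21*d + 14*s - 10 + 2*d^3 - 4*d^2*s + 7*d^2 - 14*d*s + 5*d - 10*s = 2*d^3 - 4*d^2 - 2*d + s*(4 - 4*d^2) + 4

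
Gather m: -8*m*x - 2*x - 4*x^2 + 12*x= -8*m*x - 4*x^2 + 10*x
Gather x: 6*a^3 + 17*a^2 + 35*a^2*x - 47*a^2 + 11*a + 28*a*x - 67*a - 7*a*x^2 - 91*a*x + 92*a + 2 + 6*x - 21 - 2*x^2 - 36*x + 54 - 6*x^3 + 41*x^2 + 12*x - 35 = 6*a^3 - 30*a^2 + 36*a - 6*x^3 + x^2*(39 - 7*a) + x*(35*a^2 - 63*a - 18)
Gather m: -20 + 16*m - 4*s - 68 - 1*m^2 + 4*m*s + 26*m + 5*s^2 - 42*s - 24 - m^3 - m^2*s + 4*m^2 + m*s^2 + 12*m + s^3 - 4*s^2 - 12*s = -m^3 + m^2*(3 - s) + m*(s^2 + 4*s + 54) + s^3 + s^2 - 58*s - 112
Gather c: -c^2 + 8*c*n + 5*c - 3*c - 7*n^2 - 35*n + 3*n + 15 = -c^2 + c*(8*n + 2) - 7*n^2 - 32*n + 15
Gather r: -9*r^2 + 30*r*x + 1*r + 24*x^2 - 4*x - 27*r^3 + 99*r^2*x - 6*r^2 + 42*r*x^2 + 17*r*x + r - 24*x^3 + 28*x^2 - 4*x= -27*r^3 + r^2*(99*x - 15) + r*(42*x^2 + 47*x + 2) - 24*x^3 + 52*x^2 - 8*x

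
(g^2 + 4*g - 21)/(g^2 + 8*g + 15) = (g^2 + 4*g - 21)/(g^2 + 8*g + 15)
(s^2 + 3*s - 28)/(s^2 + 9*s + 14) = (s - 4)/(s + 2)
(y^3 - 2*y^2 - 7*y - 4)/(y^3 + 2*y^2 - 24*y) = (y^2 + 2*y + 1)/(y*(y + 6))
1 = 1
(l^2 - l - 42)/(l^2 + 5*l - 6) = (l - 7)/(l - 1)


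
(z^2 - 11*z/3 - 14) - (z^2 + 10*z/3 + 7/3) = -7*z - 49/3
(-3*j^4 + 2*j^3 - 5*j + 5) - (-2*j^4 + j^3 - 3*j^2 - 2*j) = -j^4 + j^3 + 3*j^2 - 3*j + 5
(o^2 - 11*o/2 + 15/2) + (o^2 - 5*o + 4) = 2*o^2 - 21*o/2 + 23/2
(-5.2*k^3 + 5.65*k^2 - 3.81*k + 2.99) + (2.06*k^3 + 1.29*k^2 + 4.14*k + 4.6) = -3.14*k^3 + 6.94*k^2 + 0.33*k + 7.59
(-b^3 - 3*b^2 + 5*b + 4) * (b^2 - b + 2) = -b^5 - 2*b^4 + 6*b^3 - 7*b^2 + 6*b + 8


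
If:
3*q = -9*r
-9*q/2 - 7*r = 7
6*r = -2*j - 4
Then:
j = -68/13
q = -42/13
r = 14/13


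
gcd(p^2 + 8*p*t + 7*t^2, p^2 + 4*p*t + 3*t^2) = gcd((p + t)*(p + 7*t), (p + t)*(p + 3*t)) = p + t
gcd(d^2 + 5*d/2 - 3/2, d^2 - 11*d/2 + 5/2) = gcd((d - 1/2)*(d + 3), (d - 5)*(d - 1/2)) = d - 1/2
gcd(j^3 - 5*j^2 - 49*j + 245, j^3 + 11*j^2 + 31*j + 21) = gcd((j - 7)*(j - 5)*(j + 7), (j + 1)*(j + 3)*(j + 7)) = j + 7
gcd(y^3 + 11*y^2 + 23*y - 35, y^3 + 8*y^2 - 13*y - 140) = y^2 + 12*y + 35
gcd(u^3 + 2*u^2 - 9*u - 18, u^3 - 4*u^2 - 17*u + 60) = u - 3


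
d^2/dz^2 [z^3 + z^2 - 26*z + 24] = 6*z + 2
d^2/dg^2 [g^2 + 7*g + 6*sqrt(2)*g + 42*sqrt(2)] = 2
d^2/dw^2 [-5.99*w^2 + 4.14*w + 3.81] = -11.9800000000000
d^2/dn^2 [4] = 0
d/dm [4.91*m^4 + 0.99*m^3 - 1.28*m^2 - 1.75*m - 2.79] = 19.64*m^3 + 2.97*m^2 - 2.56*m - 1.75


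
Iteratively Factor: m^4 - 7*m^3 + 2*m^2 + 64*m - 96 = (m - 2)*(m^3 - 5*m^2 - 8*m + 48) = (m - 4)*(m - 2)*(m^2 - m - 12) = (m - 4)^2*(m - 2)*(m + 3)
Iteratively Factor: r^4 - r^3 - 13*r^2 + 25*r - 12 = (r - 1)*(r^3 - 13*r + 12) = (r - 3)*(r - 1)*(r^2 + 3*r - 4) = (r - 3)*(r - 1)*(r + 4)*(r - 1)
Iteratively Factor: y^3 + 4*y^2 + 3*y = (y + 3)*(y^2 + y) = (y + 1)*(y + 3)*(y)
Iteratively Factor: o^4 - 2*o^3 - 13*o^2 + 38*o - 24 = (o + 4)*(o^3 - 6*o^2 + 11*o - 6) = (o - 3)*(o + 4)*(o^2 - 3*o + 2) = (o - 3)*(o - 1)*(o + 4)*(o - 2)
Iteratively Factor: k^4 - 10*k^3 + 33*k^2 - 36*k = (k)*(k^3 - 10*k^2 + 33*k - 36) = k*(k - 3)*(k^2 - 7*k + 12) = k*(k - 3)^2*(k - 4)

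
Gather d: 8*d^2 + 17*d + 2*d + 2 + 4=8*d^2 + 19*d + 6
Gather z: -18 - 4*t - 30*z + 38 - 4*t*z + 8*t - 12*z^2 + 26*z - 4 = 4*t - 12*z^2 + z*(-4*t - 4) + 16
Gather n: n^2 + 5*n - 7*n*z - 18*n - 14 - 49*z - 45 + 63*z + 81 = n^2 + n*(-7*z - 13) + 14*z + 22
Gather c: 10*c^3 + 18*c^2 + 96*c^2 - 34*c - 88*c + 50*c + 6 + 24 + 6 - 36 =10*c^3 + 114*c^2 - 72*c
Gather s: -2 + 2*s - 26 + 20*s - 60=22*s - 88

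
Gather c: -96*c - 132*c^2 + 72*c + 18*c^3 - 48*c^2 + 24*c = 18*c^3 - 180*c^2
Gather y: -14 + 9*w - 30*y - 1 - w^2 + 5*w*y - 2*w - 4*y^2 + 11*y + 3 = -w^2 + 7*w - 4*y^2 + y*(5*w - 19) - 12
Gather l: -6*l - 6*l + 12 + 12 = 24 - 12*l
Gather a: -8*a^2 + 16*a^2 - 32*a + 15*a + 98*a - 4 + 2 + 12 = 8*a^2 + 81*a + 10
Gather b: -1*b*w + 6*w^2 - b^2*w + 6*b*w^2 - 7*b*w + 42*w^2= -b^2*w + b*(6*w^2 - 8*w) + 48*w^2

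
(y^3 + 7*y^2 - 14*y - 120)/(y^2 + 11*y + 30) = y - 4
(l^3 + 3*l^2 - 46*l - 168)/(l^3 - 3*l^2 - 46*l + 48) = (l^2 - 3*l - 28)/(l^2 - 9*l + 8)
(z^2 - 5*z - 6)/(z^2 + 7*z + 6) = (z - 6)/(z + 6)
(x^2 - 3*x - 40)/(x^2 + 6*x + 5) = (x - 8)/(x + 1)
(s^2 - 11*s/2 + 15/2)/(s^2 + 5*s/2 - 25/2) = (s - 3)/(s + 5)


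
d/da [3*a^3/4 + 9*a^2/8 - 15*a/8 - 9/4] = 9*a^2/4 + 9*a/4 - 15/8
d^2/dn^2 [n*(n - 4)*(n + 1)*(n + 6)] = 12*n^2 + 18*n - 44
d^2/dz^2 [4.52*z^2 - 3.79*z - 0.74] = 9.04000000000000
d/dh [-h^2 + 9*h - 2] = 9 - 2*h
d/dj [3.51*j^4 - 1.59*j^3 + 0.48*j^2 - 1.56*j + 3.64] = 14.04*j^3 - 4.77*j^2 + 0.96*j - 1.56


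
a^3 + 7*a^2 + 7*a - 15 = (a - 1)*(a + 3)*(a + 5)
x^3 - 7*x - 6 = (x - 3)*(x + 1)*(x + 2)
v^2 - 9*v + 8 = (v - 8)*(v - 1)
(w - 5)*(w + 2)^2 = w^3 - w^2 - 16*w - 20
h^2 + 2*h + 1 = (h + 1)^2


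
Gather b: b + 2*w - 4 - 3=b + 2*w - 7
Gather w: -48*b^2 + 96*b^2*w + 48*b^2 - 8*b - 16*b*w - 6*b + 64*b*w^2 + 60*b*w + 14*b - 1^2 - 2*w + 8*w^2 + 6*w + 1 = w^2*(64*b + 8) + w*(96*b^2 + 44*b + 4)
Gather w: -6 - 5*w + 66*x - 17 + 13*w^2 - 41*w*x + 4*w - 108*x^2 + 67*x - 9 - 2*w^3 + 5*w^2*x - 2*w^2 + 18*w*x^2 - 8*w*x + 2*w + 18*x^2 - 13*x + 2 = -2*w^3 + w^2*(5*x + 11) + w*(18*x^2 - 49*x + 1) - 90*x^2 + 120*x - 30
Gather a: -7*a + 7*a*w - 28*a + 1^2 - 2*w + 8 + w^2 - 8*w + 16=a*(7*w - 35) + w^2 - 10*w + 25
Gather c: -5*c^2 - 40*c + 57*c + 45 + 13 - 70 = -5*c^2 + 17*c - 12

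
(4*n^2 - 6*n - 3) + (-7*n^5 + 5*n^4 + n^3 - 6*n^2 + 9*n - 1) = -7*n^5 + 5*n^4 + n^3 - 2*n^2 + 3*n - 4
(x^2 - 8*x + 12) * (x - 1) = x^3 - 9*x^2 + 20*x - 12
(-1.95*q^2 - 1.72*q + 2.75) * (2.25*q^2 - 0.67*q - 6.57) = -4.3875*q^4 - 2.5635*q^3 + 20.1514*q^2 + 9.4579*q - 18.0675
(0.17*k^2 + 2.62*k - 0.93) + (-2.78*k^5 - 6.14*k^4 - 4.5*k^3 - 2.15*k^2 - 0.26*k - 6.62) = -2.78*k^5 - 6.14*k^4 - 4.5*k^3 - 1.98*k^2 + 2.36*k - 7.55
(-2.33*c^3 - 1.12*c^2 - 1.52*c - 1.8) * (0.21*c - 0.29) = -0.4893*c^4 + 0.4405*c^3 + 0.00560000000000005*c^2 + 0.0628*c + 0.522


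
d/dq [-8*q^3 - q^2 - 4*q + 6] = -24*q^2 - 2*q - 4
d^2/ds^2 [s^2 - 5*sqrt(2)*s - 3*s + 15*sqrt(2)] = 2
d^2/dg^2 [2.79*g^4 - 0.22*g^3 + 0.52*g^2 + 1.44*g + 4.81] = 33.48*g^2 - 1.32*g + 1.04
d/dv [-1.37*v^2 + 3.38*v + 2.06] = 3.38 - 2.74*v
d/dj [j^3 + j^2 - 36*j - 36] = 3*j^2 + 2*j - 36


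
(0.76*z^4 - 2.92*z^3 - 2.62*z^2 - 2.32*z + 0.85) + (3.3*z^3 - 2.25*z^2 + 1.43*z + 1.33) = 0.76*z^4 + 0.38*z^3 - 4.87*z^2 - 0.89*z + 2.18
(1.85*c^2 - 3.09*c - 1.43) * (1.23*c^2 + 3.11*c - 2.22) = 2.2755*c^4 + 1.9528*c^3 - 15.4758*c^2 + 2.4125*c + 3.1746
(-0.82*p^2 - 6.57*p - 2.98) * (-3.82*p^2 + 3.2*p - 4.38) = 3.1324*p^4 + 22.4734*p^3 - 6.0488*p^2 + 19.2406*p + 13.0524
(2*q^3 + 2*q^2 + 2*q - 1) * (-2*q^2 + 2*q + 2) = -4*q^5 + 4*q^3 + 10*q^2 + 2*q - 2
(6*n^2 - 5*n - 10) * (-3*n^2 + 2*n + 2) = -18*n^4 + 27*n^3 + 32*n^2 - 30*n - 20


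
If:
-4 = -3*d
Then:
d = 4/3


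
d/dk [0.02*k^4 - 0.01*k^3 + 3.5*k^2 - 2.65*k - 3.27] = 0.08*k^3 - 0.03*k^2 + 7.0*k - 2.65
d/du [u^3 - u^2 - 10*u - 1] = 3*u^2 - 2*u - 10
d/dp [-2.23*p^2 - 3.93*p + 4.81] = -4.46*p - 3.93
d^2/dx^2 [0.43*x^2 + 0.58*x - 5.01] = 0.860000000000000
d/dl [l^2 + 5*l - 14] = 2*l + 5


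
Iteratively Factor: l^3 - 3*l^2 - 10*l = (l - 5)*(l^2 + 2*l) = (l - 5)*(l + 2)*(l)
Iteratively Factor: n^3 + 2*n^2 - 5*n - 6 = (n + 1)*(n^2 + n - 6) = (n - 2)*(n + 1)*(n + 3)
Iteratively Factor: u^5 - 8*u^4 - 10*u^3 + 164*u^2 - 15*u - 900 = (u - 4)*(u^4 - 4*u^3 - 26*u^2 + 60*u + 225) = (u - 5)*(u - 4)*(u^3 + u^2 - 21*u - 45) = (u - 5)*(u - 4)*(u + 3)*(u^2 - 2*u - 15) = (u - 5)*(u - 4)*(u + 3)^2*(u - 5)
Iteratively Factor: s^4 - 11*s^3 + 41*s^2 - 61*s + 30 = (s - 5)*(s^3 - 6*s^2 + 11*s - 6) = (s - 5)*(s - 2)*(s^2 - 4*s + 3) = (s - 5)*(s - 2)*(s - 1)*(s - 3)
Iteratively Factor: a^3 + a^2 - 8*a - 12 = (a - 3)*(a^2 + 4*a + 4) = (a - 3)*(a + 2)*(a + 2)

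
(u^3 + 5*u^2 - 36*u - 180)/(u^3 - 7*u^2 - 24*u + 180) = (u + 6)/(u - 6)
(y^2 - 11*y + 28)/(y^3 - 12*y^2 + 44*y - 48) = (y - 7)/(y^2 - 8*y + 12)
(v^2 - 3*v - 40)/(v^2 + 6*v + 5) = (v - 8)/(v + 1)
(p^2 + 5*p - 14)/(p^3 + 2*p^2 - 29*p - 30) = (p^2 + 5*p - 14)/(p^3 + 2*p^2 - 29*p - 30)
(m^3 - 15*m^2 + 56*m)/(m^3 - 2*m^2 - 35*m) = (m - 8)/(m + 5)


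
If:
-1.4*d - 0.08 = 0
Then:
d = -0.06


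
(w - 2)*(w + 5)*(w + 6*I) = w^3 + 3*w^2 + 6*I*w^2 - 10*w + 18*I*w - 60*I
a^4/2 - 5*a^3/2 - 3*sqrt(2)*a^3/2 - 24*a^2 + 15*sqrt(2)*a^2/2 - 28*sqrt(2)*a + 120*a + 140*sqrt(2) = (a/2 + sqrt(2))*(a - 5)*(a - 7*sqrt(2))*(a + 2*sqrt(2))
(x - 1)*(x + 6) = x^2 + 5*x - 6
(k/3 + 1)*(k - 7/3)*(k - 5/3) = k^3/3 - k^2/3 - 73*k/27 + 35/9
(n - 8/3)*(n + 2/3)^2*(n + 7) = n^4 + 17*n^3/3 - 112*n^2/9 - 620*n/27 - 224/27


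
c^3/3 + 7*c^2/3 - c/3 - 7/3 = (c/3 + 1/3)*(c - 1)*(c + 7)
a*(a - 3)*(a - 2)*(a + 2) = a^4 - 3*a^3 - 4*a^2 + 12*a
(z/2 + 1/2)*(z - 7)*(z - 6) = z^3/2 - 6*z^2 + 29*z/2 + 21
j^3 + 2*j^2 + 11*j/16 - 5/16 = (j - 1/4)*(j + 1)*(j + 5/4)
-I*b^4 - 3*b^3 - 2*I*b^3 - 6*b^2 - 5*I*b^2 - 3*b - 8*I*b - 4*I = (b + 1)*(b - 4*I)*(b + I)*(-I*b - I)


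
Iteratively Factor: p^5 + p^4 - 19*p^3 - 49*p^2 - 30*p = (p + 1)*(p^4 - 19*p^2 - 30*p) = (p - 5)*(p + 1)*(p^3 + 5*p^2 + 6*p) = (p - 5)*(p + 1)*(p + 2)*(p^2 + 3*p) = p*(p - 5)*(p + 1)*(p + 2)*(p + 3)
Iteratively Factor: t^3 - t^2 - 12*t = (t)*(t^2 - t - 12) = t*(t - 4)*(t + 3)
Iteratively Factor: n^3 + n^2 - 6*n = (n - 2)*(n^2 + 3*n) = n*(n - 2)*(n + 3)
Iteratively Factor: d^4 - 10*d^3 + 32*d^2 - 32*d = (d - 2)*(d^3 - 8*d^2 + 16*d) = d*(d - 2)*(d^2 - 8*d + 16) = d*(d - 4)*(d - 2)*(d - 4)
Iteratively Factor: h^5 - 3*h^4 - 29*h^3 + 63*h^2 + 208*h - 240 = (h - 5)*(h^4 + 2*h^3 - 19*h^2 - 32*h + 48) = (h - 5)*(h - 4)*(h^3 + 6*h^2 + 5*h - 12) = (h - 5)*(h - 4)*(h + 3)*(h^2 + 3*h - 4) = (h - 5)*(h - 4)*(h + 3)*(h + 4)*(h - 1)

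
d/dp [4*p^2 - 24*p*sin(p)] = -24*p*cos(p) + 8*p - 24*sin(p)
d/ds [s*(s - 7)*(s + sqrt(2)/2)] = 3*s^2 - 14*s + sqrt(2)*s - 7*sqrt(2)/2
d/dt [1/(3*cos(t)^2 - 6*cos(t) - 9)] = 2*(cos(t) - 1)*sin(t)/(3*(sin(t)^2 + 2*cos(t) + 2)^2)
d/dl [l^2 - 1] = 2*l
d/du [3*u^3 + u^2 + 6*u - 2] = 9*u^2 + 2*u + 6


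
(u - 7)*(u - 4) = u^2 - 11*u + 28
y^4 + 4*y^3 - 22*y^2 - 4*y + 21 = (y - 3)*(y - 1)*(y + 1)*(y + 7)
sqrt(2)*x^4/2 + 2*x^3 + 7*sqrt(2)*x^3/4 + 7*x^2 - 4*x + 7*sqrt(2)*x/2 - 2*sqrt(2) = (x - 1/2)*(x + 4)*(x + sqrt(2))*(sqrt(2)*x/2 + 1)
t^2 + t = t*(t + 1)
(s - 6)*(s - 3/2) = s^2 - 15*s/2 + 9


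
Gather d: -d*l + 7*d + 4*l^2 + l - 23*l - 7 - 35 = d*(7 - l) + 4*l^2 - 22*l - 42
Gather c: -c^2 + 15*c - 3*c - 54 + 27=-c^2 + 12*c - 27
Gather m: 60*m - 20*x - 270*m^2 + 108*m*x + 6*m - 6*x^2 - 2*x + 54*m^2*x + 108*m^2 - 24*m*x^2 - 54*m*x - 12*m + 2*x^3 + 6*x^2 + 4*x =m^2*(54*x - 162) + m*(-24*x^2 + 54*x + 54) + 2*x^3 - 18*x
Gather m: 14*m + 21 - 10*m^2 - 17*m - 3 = -10*m^2 - 3*m + 18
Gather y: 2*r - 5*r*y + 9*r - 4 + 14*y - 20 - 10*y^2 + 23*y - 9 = 11*r - 10*y^2 + y*(37 - 5*r) - 33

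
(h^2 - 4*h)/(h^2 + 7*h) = (h - 4)/(h + 7)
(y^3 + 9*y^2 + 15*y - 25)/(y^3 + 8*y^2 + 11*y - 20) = (y + 5)/(y + 4)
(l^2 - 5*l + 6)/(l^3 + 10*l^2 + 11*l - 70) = (l - 3)/(l^2 + 12*l + 35)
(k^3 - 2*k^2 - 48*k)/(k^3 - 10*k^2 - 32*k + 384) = k/(k - 8)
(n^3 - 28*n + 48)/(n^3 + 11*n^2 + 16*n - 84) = (n - 4)/(n + 7)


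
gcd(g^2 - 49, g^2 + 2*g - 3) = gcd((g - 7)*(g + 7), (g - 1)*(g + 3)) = 1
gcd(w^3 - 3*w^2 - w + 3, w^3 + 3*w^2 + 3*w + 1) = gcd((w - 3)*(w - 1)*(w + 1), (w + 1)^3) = w + 1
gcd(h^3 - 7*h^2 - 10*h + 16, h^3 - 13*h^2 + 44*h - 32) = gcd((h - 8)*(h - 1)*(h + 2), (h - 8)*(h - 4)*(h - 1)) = h^2 - 9*h + 8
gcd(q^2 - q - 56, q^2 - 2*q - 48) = q - 8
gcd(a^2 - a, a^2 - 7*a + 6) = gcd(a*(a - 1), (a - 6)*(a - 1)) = a - 1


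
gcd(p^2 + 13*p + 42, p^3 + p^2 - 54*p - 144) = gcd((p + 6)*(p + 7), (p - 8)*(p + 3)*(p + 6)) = p + 6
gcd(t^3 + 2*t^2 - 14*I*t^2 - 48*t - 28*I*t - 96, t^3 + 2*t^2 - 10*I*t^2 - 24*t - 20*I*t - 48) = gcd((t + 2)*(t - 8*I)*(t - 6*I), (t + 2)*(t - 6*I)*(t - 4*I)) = t^2 + t*(2 - 6*I) - 12*I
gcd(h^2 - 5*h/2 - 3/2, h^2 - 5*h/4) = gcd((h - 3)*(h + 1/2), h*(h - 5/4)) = 1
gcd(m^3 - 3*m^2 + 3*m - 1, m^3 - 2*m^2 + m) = m^2 - 2*m + 1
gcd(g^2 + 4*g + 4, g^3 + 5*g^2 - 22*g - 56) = g + 2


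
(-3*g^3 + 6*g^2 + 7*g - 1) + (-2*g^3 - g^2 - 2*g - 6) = -5*g^3 + 5*g^2 + 5*g - 7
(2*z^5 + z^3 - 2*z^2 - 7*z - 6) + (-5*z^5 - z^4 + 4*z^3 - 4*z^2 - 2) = -3*z^5 - z^4 + 5*z^3 - 6*z^2 - 7*z - 8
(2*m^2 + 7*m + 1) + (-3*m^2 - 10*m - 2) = -m^2 - 3*m - 1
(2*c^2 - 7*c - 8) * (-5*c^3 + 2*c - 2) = -10*c^5 + 35*c^4 + 44*c^3 - 18*c^2 - 2*c + 16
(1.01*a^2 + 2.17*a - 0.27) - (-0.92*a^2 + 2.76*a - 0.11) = 1.93*a^2 - 0.59*a - 0.16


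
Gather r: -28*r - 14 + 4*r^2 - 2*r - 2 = 4*r^2 - 30*r - 16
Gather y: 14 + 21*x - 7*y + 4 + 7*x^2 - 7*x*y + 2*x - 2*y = 7*x^2 + 23*x + y*(-7*x - 9) + 18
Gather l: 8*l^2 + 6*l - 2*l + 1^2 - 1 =8*l^2 + 4*l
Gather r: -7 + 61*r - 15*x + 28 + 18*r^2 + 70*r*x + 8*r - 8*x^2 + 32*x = 18*r^2 + r*(70*x + 69) - 8*x^2 + 17*x + 21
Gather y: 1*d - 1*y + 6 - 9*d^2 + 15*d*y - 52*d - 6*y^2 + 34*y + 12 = -9*d^2 - 51*d - 6*y^2 + y*(15*d + 33) + 18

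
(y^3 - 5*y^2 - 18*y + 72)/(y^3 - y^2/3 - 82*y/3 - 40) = 3*(y - 3)/(3*y + 5)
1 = 1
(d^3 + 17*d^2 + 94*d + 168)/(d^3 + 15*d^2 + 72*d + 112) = (d + 6)/(d + 4)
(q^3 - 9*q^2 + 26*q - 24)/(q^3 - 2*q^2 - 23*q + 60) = (q - 2)/(q + 5)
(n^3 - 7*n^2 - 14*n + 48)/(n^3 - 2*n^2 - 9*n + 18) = (n - 8)/(n - 3)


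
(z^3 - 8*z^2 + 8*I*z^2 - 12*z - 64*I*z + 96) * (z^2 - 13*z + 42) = z^5 - 21*z^4 + 8*I*z^4 + 134*z^3 - 168*I*z^3 - 84*z^2 + 1168*I*z^2 - 1752*z - 2688*I*z + 4032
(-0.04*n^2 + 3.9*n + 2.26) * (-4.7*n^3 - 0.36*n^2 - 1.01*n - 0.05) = 0.188*n^5 - 18.3156*n^4 - 11.9856*n^3 - 4.7506*n^2 - 2.4776*n - 0.113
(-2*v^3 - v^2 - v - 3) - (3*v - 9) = -2*v^3 - v^2 - 4*v + 6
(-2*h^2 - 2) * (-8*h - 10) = 16*h^3 + 20*h^2 + 16*h + 20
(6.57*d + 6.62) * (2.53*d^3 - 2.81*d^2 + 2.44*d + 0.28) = 16.6221*d^4 - 1.7131*d^3 - 2.5714*d^2 + 17.9924*d + 1.8536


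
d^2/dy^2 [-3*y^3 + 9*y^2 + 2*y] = 18 - 18*y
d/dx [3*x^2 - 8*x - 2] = 6*x - 8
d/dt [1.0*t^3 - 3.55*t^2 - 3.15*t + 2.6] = 3.0*t^2 - 7.1*t - 3.15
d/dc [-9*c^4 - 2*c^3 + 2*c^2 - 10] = 2*c*(-18*c^2 - 3*c + 2)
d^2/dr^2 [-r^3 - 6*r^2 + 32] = -6*r - 12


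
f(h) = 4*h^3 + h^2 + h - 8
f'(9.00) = 991.00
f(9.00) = 2998.00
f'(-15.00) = 2671.00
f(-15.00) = -13298.00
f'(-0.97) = 10.35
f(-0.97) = -11.68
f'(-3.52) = 142.64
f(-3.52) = -173.59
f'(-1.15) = 14.57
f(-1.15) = -13.91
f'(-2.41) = 65.88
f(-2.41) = -60.59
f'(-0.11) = 0.93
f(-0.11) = -8.10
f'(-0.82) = 7.43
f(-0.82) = -10.35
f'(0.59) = 6.36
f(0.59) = -6.24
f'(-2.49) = 70.42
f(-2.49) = -66.04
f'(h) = 12*h^2 + 2*h + 1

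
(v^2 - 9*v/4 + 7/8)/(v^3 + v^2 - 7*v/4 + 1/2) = (4*v - 7)/(2*(2*v^2 + 3*v - 2))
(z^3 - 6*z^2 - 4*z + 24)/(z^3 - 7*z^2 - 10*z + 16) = (z^2 - 8*z + 12)/(z^2 - 9*z + 8)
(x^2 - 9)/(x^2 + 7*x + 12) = (x - 3)/(x + 4)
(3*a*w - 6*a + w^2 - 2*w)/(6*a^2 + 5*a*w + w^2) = (w - 2)/(2*a + w)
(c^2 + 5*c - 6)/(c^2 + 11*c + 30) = (c - 1)/(c + 5)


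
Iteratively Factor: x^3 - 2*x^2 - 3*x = (x)*(x^2 - 2*x - 3) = x*(x + 1)*(x - 3)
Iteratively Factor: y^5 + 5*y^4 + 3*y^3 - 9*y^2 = (y + 3)*(y^4 + 2*y^3 - 3*y^2) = (y + 3)^2*(y^3 - y^2) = y*(y + 3)^2*(y^2 - y) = y^2*(y + 3)^2*(y - 1)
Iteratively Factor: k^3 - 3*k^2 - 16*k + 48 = (k - 4)*(k^2 + k - 12) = (k - 4)*(k + 4)*(k - 3)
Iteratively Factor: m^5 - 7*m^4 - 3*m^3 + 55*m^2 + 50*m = (m - 5)*(m^4 - 2*m^3 - 13*m^2 - 10*m) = (m - 5)*(m + 1)*(m^3 - 3*m^2 - 10*m) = (m - 5)*(m + 1)*(m + 2)*(m^2 - 5*m) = m*(m - 5)*(m + 1)*(m + 2)*(m - 5)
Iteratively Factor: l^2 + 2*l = (l + 2)*(l)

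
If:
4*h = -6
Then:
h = -3/2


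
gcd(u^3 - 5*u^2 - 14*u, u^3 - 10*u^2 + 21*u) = u^2 - 7*u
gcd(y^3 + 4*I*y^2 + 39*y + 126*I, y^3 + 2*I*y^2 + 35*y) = y + 7*I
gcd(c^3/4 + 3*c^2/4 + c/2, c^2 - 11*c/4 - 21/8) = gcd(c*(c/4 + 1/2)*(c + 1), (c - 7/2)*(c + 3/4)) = 1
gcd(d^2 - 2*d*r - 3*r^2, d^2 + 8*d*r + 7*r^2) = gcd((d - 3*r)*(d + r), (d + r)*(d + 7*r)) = d + r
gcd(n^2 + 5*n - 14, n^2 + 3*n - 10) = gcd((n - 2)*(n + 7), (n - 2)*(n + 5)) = n - 2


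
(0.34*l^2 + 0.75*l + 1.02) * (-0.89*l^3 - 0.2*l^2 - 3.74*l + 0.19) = -0.3026*l^5 - 0.7355*l^4 - 2.3294*l^3 - 2.9444*l^2 - 3.6723*l + 0.1938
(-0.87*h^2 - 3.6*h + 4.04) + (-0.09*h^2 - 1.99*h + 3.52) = -0.96*h^2 - 5.59*h + 7.56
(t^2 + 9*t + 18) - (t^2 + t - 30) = 8*t + 48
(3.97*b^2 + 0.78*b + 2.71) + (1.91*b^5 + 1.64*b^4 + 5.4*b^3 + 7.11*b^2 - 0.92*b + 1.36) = 1.91*b^5 + 1.64*b^4 + 5.4*b^3 + 11.08*b^2 - 0.14*b + 4.07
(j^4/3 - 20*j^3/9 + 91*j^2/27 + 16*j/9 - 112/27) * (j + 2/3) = j^5/3 - 2*j^4 + 17*j^3/9 + 326*j^2/81 - 80*j/27 - 224/81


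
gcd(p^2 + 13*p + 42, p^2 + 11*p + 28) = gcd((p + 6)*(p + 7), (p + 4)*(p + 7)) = p + 7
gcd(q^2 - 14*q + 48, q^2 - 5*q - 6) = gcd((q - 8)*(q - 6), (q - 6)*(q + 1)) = q - 6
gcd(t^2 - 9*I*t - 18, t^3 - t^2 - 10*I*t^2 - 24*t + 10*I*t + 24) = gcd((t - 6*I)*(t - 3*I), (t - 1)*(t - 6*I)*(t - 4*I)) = t - 6*I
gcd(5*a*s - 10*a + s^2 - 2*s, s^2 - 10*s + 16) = s - 2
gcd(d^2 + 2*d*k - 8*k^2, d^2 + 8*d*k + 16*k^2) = d + 4*k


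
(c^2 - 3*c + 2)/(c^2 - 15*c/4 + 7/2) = 4*(c - 1)/(4*c - 7)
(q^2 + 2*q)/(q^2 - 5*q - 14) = q/(q - 7)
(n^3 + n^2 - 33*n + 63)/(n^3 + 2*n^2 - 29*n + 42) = (n - 3)/(n - 2)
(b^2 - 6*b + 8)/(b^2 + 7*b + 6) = (b^2 - 6*b + 8)/(b^2 + 7*b + 6)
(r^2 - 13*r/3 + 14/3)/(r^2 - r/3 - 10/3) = (3*r - 7)/(3*r + 5)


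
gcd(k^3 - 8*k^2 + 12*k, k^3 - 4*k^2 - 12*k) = k^2 - 6*k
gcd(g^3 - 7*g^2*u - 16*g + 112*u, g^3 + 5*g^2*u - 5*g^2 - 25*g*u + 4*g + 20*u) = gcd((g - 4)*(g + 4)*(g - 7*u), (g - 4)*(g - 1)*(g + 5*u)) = g - 4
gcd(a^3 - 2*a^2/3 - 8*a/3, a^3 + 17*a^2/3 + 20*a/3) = a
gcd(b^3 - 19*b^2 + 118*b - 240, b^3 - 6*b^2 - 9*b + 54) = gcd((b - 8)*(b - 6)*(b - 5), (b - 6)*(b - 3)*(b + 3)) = b - 6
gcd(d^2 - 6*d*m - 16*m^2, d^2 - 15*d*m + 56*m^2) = d - 8*m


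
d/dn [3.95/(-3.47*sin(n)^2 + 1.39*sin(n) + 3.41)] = (27.413*sin(n) - 5.4905)*cos(n)/(-3.47*sin(n)^2 + 1.39*sin(n) + 3.41)^2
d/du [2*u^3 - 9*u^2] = 6*u*(u - 3)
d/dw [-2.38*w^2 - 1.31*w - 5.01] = -4.76*w - 1.31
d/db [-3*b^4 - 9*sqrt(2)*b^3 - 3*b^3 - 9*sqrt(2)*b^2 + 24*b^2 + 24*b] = -12*b^3 - 27*sqrt(2)*b^2 - 9*b^2 - 18*sqrt(2)*b + 48*b + 24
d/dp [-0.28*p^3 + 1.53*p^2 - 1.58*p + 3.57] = -0.84*p^2 + 3.06*p - 1.58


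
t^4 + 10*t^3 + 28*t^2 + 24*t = t*(t + 2)^2*(t + 6)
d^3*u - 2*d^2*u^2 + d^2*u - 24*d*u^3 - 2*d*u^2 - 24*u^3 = (d - 6*u)*(d + 4*u)*(d*u + u)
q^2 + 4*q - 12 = (q - 2)*(q + 6)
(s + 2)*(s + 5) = s^2 + 7*s + 10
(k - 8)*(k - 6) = k^2 - 14*k + 48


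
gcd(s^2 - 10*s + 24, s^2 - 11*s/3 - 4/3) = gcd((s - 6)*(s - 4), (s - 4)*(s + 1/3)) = s - 4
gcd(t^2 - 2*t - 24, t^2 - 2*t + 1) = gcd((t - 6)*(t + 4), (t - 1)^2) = 1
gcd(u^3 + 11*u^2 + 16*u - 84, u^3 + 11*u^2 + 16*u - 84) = u^3 + 11*u^2 + 16*u - 84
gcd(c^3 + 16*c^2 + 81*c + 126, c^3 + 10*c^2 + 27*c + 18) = c^2 + 9*c + 18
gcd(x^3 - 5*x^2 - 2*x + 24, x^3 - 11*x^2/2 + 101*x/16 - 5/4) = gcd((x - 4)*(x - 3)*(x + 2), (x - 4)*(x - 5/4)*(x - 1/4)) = x - 4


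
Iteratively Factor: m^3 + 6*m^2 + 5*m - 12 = (m + 3)*(m^2 + 3*m - 4) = (m + 3)*(m + 4)*(m - 1)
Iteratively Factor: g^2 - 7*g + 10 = (g - 5)*(g - 2)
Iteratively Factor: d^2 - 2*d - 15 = (d + 3)*(d - 5)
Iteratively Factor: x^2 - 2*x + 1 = (x - 1)*(x - 1)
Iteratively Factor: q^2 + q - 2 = (q + 2)*(q - 1)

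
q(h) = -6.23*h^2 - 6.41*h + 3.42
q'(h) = -12.46*h - 6.41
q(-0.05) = 3.72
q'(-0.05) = -5.79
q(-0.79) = 4.60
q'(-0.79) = 3.43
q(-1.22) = 1.97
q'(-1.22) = 8.79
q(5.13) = -193.42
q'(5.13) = -70.33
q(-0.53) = 5.07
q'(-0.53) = 0.19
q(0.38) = 0.08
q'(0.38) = -11.14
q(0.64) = -3.23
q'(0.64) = -14.38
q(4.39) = -144.79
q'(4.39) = -61.11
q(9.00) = -558.90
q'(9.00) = -118.55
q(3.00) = -71.88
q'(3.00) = -43.79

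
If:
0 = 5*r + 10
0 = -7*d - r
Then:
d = 2/7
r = -2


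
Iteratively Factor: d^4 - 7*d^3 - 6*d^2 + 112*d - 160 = (d - 5)*(d^3 - 2*d^2 - 16*d + 32) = (d - 5)*(d - 4)*(d^2 + 2*d - 8) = (d - 5)*(d - 4)*(d + 4)*(d - 2)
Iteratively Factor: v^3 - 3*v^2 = (v)*(v^2 - 3*v) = v^2*(v - 3)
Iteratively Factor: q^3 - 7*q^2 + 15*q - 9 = (q - 3)*(q^2 - 4*q + 3) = (q - 3)*(q - 1)*(q - 3)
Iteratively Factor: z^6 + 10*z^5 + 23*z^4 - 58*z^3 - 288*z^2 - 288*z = (z)*(z^5 + 10*z^4 + 23*z^3 - 58*z^2 - 288*z - 288) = z*(z + 4)*(z^4 + 6*z^3 - z^2 - 54*z - 72) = z*(z - 3)*(z + 4)*(z^3 + 9*z^2 + 26*z + 24) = z*(z - 3)*(z + 2)*(z + 4)*(z^2 + 7*z + 12) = z*(z - 3)*(z + 2)*(z + 4)^2*(z + 3)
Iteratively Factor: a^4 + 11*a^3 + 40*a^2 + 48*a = (a + 4)*(a^3 + 7*a^2 + 12*a) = (a + 4)^2*(a^2 + 3*a) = a*(a + 4)^2*(a + 3)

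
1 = 1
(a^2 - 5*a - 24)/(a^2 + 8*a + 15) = (a - 8)/(a + 5)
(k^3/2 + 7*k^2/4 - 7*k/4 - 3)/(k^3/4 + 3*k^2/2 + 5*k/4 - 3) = (2*k^2 - k - 3)/(k^2 + 2*k - 3)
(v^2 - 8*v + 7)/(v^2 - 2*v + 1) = (v - 7)/(v - 1)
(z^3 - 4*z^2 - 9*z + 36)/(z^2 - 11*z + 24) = (z^2 - z - 12)/(z - 8)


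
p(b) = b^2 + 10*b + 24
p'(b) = 2*b + 10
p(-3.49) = 1.28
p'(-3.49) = 3.02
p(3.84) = 77.15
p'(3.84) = 17.68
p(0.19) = 25.94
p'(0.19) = 10.38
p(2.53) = 55.70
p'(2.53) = 15.06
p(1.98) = 47.72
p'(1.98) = 13.96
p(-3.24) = 2.10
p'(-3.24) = 3.52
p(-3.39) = 1.59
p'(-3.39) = 3.22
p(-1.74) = 9.63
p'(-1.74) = 6.52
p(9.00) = 195.00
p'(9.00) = 28.00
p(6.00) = 120.00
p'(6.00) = 22.00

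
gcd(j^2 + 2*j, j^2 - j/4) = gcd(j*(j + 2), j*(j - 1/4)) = j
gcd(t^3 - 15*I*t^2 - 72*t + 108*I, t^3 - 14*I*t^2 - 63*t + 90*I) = t^2 - 9*I*t - 18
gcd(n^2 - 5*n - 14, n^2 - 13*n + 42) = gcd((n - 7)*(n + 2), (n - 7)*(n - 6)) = n - 7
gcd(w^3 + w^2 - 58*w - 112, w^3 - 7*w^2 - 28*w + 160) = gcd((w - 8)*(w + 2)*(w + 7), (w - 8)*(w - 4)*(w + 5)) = w - 8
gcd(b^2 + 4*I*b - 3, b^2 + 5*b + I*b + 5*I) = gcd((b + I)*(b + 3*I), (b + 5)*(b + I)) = b + I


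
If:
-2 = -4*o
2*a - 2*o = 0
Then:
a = 1/2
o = 1/2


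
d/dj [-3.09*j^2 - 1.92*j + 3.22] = -6.18*j - 1.92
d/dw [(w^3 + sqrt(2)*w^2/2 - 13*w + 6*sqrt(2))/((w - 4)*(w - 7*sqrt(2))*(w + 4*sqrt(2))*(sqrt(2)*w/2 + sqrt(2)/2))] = (-sqrt(2)*w^6 - 2*w^5 - 18*sqrt(2)*w^4 + 21*w^4 - 156*w^3 + 258*sqrt(2)*w^3 + 12*sqrt(2)*w^2 + 510*w^2 - 216*sqrt(2)*w + 1888*w - 3056*sqrt(2) - 2016)/(w^8 - 6*sqrt(2)*w^7 - 6*w^7 - 93*w^6 + 36*sqrt(2)*w^6 + 330*sqrt(2)*w^5 + 588*w^5 - 2160*sqrt(2)*w^4 + 3058*w^4 - 21072*w^3 + 240*sqrt(2)*w^3 + 1632*w^2 + 8064*sqrt(2)*w^2 + 5376*sqrt(2)*w + 75264*w + 50176)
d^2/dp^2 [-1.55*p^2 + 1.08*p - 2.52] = -3.10000000000000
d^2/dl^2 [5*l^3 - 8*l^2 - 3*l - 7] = 30*l - 16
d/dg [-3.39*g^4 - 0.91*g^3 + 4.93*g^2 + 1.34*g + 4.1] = -13.56*g^3 - 2.73*g^2 + 9.86*g + 1.34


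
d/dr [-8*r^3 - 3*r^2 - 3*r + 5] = -24*r^2 - 6*r - 3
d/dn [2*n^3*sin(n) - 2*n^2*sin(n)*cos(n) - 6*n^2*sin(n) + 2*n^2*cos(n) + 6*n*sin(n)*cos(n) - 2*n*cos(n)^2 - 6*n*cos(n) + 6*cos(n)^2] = 2*n^3*cos(n) + 4*n^2*sin(n) - 6*n^2*cos(n) - 2*n^2*cos(2*n) - 6*n*sin(n) + 4*n*cos(n) + 6*n*cos(2*n) - 3*sin(2*n) - 6*cos(n) - cos(2*n) - 1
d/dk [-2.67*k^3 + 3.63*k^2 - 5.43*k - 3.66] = -8.01*k^2 + 7.26*k - 5.43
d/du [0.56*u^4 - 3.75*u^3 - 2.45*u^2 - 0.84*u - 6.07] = 2.24*u^3 - 11.25*u^2 - 4.9*u - 0.84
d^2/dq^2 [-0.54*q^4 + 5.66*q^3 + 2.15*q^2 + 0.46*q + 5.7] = -6.48*q^2 + 33.96*q + 4.3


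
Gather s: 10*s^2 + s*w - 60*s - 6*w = 10*s^2 + s*(w - 60) - 6*w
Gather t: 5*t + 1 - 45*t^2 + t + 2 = -45*t^2 + 6*t + 3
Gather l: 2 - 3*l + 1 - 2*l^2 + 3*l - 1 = 2 - 2*l^2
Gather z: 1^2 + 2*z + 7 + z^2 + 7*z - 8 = z^2 + 9*z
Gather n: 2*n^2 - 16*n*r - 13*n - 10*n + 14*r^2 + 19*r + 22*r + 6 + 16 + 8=2*n^2 + n*(-16*r - 23) + 14*r^2 + 41*r + 30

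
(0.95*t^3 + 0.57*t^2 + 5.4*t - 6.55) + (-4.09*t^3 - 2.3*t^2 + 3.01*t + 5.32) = -3.14*t^3 - 1.73*t^2 + 8.41*t - 1.23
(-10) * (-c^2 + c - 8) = 10*c^2 - 10*c + 80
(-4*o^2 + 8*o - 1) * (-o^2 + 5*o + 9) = 4*o^4 - 28*o^3 + 5*o^2 + 67*o - 9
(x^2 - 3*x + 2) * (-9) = -9*x^2 + 27*x - 18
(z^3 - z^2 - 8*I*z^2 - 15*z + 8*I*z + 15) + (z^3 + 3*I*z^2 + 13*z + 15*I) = 2*z^3 - z^2 - 5*I*z^2 - 2*z + 8*I*z + 15 + 15*I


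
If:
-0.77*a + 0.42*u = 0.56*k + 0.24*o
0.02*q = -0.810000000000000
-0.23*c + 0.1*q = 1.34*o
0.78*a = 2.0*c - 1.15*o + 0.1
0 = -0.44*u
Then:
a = -16.4130434782609*o - 45.0222965440357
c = -5.82608695652174*o - 17.6086956521739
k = 22.1393633540373*o + 61.9056577480491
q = -40.50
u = 0.00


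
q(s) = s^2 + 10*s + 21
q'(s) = 2*s + 10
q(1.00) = 32.00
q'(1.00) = 12.00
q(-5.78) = -3.39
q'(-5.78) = -1.56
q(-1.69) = 6.96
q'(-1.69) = 6.62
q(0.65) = 27.92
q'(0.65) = 11.30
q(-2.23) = 3.67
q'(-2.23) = 5.54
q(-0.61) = 15.27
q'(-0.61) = 8.78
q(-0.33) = 17.81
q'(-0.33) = 9.34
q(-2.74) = 1.11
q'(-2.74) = 4.52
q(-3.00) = 0.00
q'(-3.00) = 4.00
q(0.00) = 21.00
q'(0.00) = 10.00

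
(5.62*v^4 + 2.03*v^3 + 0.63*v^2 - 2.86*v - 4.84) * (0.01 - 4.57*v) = -25.6834*v^5 - 9.2209*v^4 - 2.8588*v^3 + 13.0765*v^2 + 22.0902*v - 0.0484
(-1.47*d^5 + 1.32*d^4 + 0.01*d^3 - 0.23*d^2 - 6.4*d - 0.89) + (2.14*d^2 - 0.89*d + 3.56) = -1.47*d^5 + 1.32*d^4 + 0.01*d^3 + 1.91*d^2 - 7.29*d + 2.67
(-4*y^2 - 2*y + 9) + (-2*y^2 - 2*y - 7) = -6*y^2 - 4*y + 2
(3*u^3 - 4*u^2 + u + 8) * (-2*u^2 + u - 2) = -6*u^5 + 11*u^4 - 12*u^3 - 7*u^2 + 6*u - 16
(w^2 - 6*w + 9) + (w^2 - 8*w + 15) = 2*w^2 - 14*w + 24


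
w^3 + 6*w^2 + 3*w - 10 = (w - 1)*(w + 2)*(w + 5)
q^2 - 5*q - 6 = (q - 6)*(q + 1)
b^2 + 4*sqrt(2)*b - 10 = (b - sqrt(2))*(b + 5*sqrt(2))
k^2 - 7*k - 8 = (k - 8)*(k + 1)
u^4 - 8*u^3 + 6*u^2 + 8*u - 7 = (u - 7)*(u - 1)^2*(u + 1)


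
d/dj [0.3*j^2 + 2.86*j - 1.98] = 0.6*j + 2.86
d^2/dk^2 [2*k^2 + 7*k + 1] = 4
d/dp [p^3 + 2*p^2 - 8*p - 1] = 3*p^2 + 4*p - 8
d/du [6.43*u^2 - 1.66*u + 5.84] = 12.86*u - 1.66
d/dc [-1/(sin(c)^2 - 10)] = 4*sin(2*c)/(cos(2*c) + 19)^2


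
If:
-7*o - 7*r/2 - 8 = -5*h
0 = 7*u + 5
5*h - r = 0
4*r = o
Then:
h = -16/305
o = -64/61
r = -16/61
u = -5/7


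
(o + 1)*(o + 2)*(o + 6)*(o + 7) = o^4 + 16*o^3 + 83*o^2 + 152*o + 84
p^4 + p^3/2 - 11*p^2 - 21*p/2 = p*(p - 7/2)*(p + 1)*(p + 3)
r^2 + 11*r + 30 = (r + 5)*(r + 6)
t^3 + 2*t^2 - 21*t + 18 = (t - 3)*(t - 1)*(t + 6)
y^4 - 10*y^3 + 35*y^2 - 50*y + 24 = (y - 4)*(y - 3)*(y - 2)*(y - 1)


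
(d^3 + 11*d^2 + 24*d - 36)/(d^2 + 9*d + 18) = (d^2 + 5*d - 6)/(d + 3)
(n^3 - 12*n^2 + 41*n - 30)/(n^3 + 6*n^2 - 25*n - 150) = (n^2 - 7*n + 6)/(n^2 + 11*n + 30)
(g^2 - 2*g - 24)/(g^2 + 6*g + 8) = (g - 6)/(g + 2)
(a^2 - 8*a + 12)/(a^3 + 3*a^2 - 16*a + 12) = (a - 6)/(a^2 + 5*a - 6)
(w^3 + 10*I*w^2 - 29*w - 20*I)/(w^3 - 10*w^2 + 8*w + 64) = (w^3 + 10*I*w^2 - 29*w - 20*I)/(w^3 - 10*w^2 + 8*w + 64)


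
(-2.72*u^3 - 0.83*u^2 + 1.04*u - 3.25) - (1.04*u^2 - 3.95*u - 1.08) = -2.72*u^3 - 1.87*u^2 + 4.99*u - 2.17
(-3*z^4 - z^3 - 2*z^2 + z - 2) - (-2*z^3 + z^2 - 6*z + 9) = -3*z^4 + z^3 - 3*z^2 + 7*z - 11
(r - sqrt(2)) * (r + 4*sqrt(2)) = r^2 + 3*sqrt(2)*r - 8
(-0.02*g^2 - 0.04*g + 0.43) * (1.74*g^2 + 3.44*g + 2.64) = -0.0348*g^4 - 0.1384*g^3 + 0.5578*g^2 + 1.3736*g + 1.1352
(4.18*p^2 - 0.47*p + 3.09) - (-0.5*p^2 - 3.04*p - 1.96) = 4.68*p^2 + 2.57*p + 5.05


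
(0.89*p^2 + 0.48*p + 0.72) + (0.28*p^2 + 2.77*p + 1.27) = 1.17*p^2 + 3.25*p + 1.99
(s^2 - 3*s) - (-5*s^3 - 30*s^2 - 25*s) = 5*s^3 + 31*s^2 + 22*s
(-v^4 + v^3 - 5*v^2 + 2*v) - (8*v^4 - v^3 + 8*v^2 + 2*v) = -9*v^4 + 2*v^3 - 13*v^2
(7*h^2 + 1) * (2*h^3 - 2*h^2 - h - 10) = 14*h^5 - 14*h^4 - 5*h^3 - 72*h^2 - h - 10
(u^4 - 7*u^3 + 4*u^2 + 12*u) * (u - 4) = u^5 - 11*u^4 + 32*u^3 - 4*u^2 - 48*u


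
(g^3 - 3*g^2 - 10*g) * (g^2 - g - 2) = g^5 - 4*g^4 - 9*g^3 + 16*g^2 + 20*g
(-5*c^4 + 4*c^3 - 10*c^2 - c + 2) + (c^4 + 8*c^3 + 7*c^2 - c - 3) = -4*c^4 + 12*c^3 - 3*c^2 - 2*c - 1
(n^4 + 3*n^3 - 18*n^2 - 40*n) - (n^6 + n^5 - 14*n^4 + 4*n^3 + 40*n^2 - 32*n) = -n^6 - n^5 + 15*n^4 - n^3 - 58*n^2 - 8*n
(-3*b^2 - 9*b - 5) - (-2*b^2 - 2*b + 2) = -b^2 - 7*b - 7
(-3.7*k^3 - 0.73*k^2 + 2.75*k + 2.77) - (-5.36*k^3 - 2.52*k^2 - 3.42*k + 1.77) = 1.66*k^3 + 1.79*k^2 + 6.17*k + 1.0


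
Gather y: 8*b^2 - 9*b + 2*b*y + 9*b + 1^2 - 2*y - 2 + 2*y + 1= 8*b^2 + 2*b*y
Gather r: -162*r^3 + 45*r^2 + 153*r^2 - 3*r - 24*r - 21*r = -162*r^3 + 198*r^2 - 48*r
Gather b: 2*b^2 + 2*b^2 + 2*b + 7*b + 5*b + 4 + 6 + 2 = 4*b^2 + 14*b + 12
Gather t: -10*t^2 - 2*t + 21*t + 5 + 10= -10*t^2 + 19*t + 15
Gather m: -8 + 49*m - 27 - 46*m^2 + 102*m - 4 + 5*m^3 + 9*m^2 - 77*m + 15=5*m^3 - 37*m^2 + 74*m - 24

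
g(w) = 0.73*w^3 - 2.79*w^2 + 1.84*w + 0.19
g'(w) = 2.19*w^2 - 5.58*w + 1.84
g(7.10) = 133.89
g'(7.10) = 72.62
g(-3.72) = -82.84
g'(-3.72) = 52.90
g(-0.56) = -1.84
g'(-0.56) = 5.65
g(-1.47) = -10.86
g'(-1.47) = 14.77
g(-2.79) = -42.52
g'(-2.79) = 34.46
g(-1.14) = -6.62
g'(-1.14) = 11.05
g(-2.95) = -48.26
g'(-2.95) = 37.36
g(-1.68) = -14.24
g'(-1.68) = 17.40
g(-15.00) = -3118.91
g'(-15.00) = 578.29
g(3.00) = 0.31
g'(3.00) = 4.81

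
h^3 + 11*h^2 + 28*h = h*(h + 4)*(h + 7)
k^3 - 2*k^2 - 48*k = k*(k - 8)*(k + 6)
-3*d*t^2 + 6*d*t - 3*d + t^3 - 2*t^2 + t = (-3*d + t)*(t - 1)^2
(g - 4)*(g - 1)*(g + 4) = g^3 - g^2 - 16*g + 16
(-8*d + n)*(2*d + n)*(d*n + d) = -16*d^3*n - 16*d^3 - 6*d^2*n^2 - 6*d^2*n + d*n^3 + d*n^2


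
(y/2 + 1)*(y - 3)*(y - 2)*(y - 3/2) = y^4/2 - 9*y^3/4 + y^2/4 + 9*y - 9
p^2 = p^2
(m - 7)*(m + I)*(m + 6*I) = m^3 - 7*m^2 + 7*I*m^2 - 6*m - 49*I*m + 42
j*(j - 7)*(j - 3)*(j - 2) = j^4 - 12*j^3 + 41*j^2 - 42*j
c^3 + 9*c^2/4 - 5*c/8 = c*(c - 1/4)*(c + 5/2)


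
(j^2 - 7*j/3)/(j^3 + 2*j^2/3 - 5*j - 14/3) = j/(j^2 + 3*j + 2)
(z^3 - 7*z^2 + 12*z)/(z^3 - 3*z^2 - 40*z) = (-z^2 + 7*z - 12)/(-z^2 + 3*z + 40)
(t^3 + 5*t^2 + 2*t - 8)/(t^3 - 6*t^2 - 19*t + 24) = (t^2 + 6*t + 8)/(t^2 - 5*t - 24)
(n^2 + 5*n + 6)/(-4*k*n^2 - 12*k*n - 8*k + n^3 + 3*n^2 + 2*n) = (-n - 3)/(4*k*n + 4*k - n^2 - n)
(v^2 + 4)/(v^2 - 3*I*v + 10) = (v - 2*I)/(v - 5*I)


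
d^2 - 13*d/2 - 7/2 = (d - 7)*(d + 1/2)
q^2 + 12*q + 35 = (q + 5)*(q + 7)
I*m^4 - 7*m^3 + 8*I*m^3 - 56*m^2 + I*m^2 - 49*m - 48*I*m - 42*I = (m + 7)*(m + I)*(m + 6*I)*(I*m + I)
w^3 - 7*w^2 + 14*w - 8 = (w - 4)*(w - 2)*(w - 1)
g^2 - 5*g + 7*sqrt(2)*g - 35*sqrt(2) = (g - 5)*(g + 7*sqrt(2))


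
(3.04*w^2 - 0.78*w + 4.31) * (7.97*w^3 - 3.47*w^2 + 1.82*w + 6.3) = 24.2288*w^5 - 16.7654*w^4 + 42.5901*w^3 + 2.7767*w^2 + 2.9302*w + 27.153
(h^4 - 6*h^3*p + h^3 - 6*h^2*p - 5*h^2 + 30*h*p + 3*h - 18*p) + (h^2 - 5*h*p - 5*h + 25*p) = h^4 - 6*h^3*p + h^3 - 6*h^2*p - 4*h^2 + 25*h*p - 2*h + 7*p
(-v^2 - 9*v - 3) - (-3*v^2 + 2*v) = 2*v^2 - 11*v - 3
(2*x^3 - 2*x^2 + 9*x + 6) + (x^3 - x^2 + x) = 3*x^3 - 3*x^2 + 10*x + 6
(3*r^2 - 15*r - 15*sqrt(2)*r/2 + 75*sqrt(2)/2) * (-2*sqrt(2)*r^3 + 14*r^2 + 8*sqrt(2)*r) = -6*sqrt(2)*r^5 + 30*sqrt(2)*r^4 + 72*r^4 - 360*r^3 - 81*sqrt(2)*r^3 - 120*r^2 + 405*sqrt(2)*r^2 + 600*r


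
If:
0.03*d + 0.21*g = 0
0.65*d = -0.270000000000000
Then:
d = -0.42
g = 0.06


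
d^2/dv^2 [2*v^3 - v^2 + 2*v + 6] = 12*v - 2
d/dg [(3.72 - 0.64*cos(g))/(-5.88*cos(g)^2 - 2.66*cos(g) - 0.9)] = (3.7632*cos(g)^2 - 43.7472*cos(g) - 10.4712)*sin(g)/(34.5744*cos(g)^4 + 31.2816*cos(g)^3 + 17.6596*cos(g)^2 + 4.788*cos(g) + 0.81)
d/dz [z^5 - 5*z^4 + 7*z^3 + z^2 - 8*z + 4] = 5*z^4 - 20*z^3 + 21*z^2 + 2*z - 8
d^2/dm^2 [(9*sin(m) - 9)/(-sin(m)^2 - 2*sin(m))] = 9*(sin(m)^2 - 6*sin(m) - 8 + 2/sin(m) + 12/sin(m)^2 + 8/sin(m)^3)/(sin(m) + 2)^3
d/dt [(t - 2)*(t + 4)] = 2*t + 2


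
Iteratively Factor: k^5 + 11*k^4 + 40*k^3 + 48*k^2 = (k + 4)*(k^4 + 7*k^3 + 12*k^2) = k*(k + 4)*(k^3 + 7*k^2 + 12*k) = k*(k + 3)*(k + 4)*(k^2 + 4*k) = k^2*(k + 3)*(k + 4)*(k + 4)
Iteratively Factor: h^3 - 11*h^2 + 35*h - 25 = (h - 5)*(h^2 - 6*h + 5) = (h - 5)*(h - 1)*(h - 5)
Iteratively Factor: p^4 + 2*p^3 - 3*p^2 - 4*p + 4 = (p - 1)*(p^3 + 3*p^2 - 4) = (p - 1)*(p + 2)*(p^2 + p - 2) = (p - 1)*(p + 2)^2*(p - 1)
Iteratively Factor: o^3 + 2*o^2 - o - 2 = (o + 1)*(o^2 + o - 2) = (o + 1)*(o + 2)*(o - 1)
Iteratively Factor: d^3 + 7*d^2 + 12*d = (d)*(d^2 + 7*d + 12) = d*(d + 4)*(d + 3)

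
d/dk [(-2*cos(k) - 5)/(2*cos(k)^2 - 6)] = (sin(k)^2 - 5*cos(k) - 4)*sin(k)/(cos(k)^2 - 3)^2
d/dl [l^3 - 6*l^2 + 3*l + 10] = 3*l^2 - 12*l + 3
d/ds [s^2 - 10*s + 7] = 2*s - 10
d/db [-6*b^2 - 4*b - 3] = -12*b - 4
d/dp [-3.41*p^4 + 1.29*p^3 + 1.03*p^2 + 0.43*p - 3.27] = -13.64*p^3 + 3.87*p^2 + 2.06*p + 0.43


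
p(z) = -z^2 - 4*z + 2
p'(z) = -2*z - 4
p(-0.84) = 4.65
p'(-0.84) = -2.32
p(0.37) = 0.38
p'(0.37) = -4.74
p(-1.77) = 5.95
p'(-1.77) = -0.46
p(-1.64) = 5.87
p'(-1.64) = -0.72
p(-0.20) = 2.76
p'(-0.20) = -3.60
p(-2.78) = 5.39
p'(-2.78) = 1.56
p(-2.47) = 5.78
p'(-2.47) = 0.94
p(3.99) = -29.88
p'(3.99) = -11.98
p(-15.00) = -163.00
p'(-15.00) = 26.00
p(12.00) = -190.00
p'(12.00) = -28.00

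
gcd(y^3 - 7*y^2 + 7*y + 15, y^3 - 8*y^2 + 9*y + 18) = y^2 - 2*y - 3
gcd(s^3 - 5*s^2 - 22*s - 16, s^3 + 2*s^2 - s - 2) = s^2 + 3*s + 2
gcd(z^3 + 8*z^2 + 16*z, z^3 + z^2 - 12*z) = z^2 + 4*z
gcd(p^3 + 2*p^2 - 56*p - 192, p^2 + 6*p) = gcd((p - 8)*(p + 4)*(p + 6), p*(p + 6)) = p + 6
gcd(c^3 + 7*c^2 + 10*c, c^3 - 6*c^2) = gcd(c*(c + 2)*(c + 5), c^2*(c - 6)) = c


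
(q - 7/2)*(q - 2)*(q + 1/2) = q^3 - 5*q^2 + 17*q/4 + 7/2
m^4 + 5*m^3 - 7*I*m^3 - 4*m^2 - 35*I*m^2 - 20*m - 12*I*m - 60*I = (m + 5)*(m - 6*I)*(m - 2*I)*(m + I)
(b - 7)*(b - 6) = b^2 - 13*b + 42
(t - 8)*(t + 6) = t^2 - 2*t - 48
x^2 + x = x*(x + 1)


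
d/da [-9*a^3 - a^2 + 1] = a*(-27*a - 2)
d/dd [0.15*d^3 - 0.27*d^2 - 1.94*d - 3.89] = 0.45*d^2 - 0.54*d - 1.94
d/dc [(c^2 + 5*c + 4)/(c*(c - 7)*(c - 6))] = (-c^4 - 10*c^3 + 95*c^2 + 104*c - 168)/(c^2*(c^4 - 26*c^3 + 253*c^2 - 1092*c + 1764))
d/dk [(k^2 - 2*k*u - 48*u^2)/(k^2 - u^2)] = 2*u*(k^2 + 47*k*u + u^2)/(k^4 - 2*k^2*u^2 + u^4)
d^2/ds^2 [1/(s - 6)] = 2/(s - 6)^3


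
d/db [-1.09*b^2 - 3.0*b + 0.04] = -2.18*b - 3.0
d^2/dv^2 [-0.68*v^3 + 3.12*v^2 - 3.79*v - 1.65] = 6.24 - 4.08*v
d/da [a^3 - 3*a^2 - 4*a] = 3*a^2 - 6*a - 4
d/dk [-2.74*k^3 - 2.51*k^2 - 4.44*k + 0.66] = -8.22*k^2 - 5.02*k - 4.44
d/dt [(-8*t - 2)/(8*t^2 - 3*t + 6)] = 2*(32*t^2 + 16*t - 27)/(64*t^4 - 48*t^3 + 105*t^2 - 36*t + 36)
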